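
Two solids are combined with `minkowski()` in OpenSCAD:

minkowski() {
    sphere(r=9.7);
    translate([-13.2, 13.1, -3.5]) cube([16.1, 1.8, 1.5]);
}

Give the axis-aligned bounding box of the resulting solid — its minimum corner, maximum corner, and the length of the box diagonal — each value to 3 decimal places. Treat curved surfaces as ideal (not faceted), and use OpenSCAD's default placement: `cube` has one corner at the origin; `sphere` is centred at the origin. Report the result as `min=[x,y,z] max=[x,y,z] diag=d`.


min=[-22.900,3.400,-13.200] max=[12.600,24.600,7.700] diag=46.330

A = translate([-13.2, 13.1, -3.5]) cube([16.1, 1.8, 1.5]) → bbox [-13.2,13.1,-3.5] .. [2.9,14.9,-2]
B = sphere(r=9.7) → bbox [-9.7,-9.7,-9.7] .. [9.7,9.7,9.7]
lo = A.lo+B.lo = [-13.2-9.7, 13.1-9.7, -3.5-9.7] = [-22.900,3.400,-13.200]
hi = A.hi+B.hi = [2.9+9.7, 14.9+9.7, -2+9.7] = [12.600,24.600,7.700]
diag = √(35.5²+21.2²+20.9²) = √2146.5 = 46.330


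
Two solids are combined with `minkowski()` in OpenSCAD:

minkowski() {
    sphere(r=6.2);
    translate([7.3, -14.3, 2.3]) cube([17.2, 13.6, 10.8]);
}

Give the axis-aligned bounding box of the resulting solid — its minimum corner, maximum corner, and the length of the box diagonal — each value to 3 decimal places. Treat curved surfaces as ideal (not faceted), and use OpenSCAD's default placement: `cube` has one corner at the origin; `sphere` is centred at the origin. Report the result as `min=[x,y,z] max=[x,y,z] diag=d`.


min=[1.100,-20.500,-3.900] max=[30.700,5.500,19.300] diag=45.721

A = translate([7.3, -14.3, 2.3]) cube([17.2, 13.6, 10.8]) → bbox [7.3,-14.3,2.3] .. [24.5,-0.7,13.1]
B = sphere(r=6.2) → bbox [-6.2,-6.2,-6.2] .. [6.2,6.2,6.2]
lo = A.lo+B.lo = [7.3-6.2, -14.3-6.2, 2.3-6.2] = [1.100,-20.500,-3.900]
hi = A.hi+B.hi = [24.5+6.2, -0.7+6.2, 13.1+6.2] = [30.700,5.500,19.300]
diag = √(29.6²+26²+23.2²) = √2090.4 = 45.721


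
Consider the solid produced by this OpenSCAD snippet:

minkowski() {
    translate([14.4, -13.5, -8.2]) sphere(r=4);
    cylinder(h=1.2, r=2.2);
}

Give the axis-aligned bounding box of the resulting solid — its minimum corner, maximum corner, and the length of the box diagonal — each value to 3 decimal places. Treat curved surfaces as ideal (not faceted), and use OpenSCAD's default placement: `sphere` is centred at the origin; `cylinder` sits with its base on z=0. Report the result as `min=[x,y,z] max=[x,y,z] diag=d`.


A = translate([14.4, -13.5, -8.2]) sphere(r=4) → bbox [10.4,-17.5,-12.2] .. [18.4,-9.5,-4.2]
B = cylinder(h=1.2, r=2.2) → bbox [-2.2,-2.2,0] .. [2.2,2.2,1.2]
lo = A.lo+B.lo = [10.4-2.2, -17.5-2.2, -12.2+0] = [8.200,-19.700,-12.200]
hi = A.hi+B.hi = [18.4+2.2, -9.5+2.2, -4.2+1.2] = [20.600,-7.300,-3.000]
diag = √(12.4²+12.4²+9.2²) = √392.16 = 19.803

min=[8.200,-19.700,-12.200] max=[20.600,-7.300,-3.000] diag=19.803


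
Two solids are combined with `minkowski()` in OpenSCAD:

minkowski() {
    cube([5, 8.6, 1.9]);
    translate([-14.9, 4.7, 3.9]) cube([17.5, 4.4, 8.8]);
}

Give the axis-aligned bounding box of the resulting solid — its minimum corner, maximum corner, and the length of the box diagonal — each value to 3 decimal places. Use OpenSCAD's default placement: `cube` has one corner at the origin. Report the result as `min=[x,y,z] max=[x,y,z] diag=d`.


min=[-14.900,4.700,3.900] max=[7.600,17.700,14.600] diag=28.102

A = translate([-14.9, 4.7, 3.9]) cube([17.5, 4.4, 8.8]) → bbox [-14.9,4.7,3.9] .. [2.6,9.1,12.7]
B = cube([5, 8.6, 1.9]) → bbox [0,0,0] .. [5,8.6,1.9]
lo = A.lo+B.lo = [-14.9+0, 4.7+0, 3.9+0] = [-14.900,4.700,3.900]
hi = A.hi+B.hi = [2.6+5, 9.1+8.6, 12.7+1.9] = [7.600,17.700,14.600]
diag = √(22.5²+13²+10.7²) = √789.74 = 28.102


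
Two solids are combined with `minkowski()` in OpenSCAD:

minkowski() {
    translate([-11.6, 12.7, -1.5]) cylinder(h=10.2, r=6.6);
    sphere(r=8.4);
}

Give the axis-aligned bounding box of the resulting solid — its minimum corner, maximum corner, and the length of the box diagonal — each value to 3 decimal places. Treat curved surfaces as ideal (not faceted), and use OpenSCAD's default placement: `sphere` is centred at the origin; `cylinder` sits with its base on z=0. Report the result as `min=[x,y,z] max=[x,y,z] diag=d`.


A = translate([-11.6, 12.7, -1.5]) cylinder(h=10.2, r=6.6) → bbox [-18.2,6.1,-1.5] .. [-5,19.3,8.7]
B = sphere(r=8.4) → bbox [-8.4,-8.4,-8.4] .. [8.4,8.4,8.4]
lo = A.lo+B.lo = [-18.2-8.4, 6.1-8.4, -1.5-8.4] = [-26.600,-2.300,-9.900]
hi = A.hi+B.hi = [-5+8.4, 19.3+8.4, 8.7+8.4] = [3.400,27.700,17.100]
diag = √(30²+30²+27²) = √2529 = 50.289

min=[-26.600,-2.300,-9.900] max=[3.400,27.700,17.100] diag=50.289


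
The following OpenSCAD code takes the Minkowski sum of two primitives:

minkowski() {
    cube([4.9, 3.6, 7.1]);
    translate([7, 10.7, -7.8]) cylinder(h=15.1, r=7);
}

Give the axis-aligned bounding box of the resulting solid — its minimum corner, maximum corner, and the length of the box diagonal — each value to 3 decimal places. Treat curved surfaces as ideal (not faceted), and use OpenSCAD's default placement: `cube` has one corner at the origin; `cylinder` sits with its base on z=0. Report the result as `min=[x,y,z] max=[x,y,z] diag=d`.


A = translate([7, 10.7, -7.8]) cylinder(h=15.1, r=7) → bbox [0,3.7,-7.8] .. [14,17.7,7.3]
B = cube([4.9, 3.6, 7.1]) → bbox [0,0,0] .. [4.9,3.6,7.1]
lo = A.lo+B.lo = [0+0, 3.7+0, -7.8+0] = [0.000,3.700,-7.800]
hi = A.hi+B.hi = [14+4.9, 17.7+3.6, 7.3+7.1] = [18.900,21.300,14.400]
diag = √(18.9²+17.6²+22.2²) = √1159.81 = 34.056

min=[0.000,3.700,-7.800] max=[18.900,21.300,14.400] diag=34.056


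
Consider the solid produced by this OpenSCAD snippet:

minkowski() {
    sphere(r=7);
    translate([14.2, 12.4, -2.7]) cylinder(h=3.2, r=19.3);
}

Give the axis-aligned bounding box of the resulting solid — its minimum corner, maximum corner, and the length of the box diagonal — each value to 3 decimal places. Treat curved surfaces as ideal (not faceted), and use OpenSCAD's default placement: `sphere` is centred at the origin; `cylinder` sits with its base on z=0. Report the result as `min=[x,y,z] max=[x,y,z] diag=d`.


A = translate([14.2, 12.4, -2.7]) cylinder(h=3.2, r=19.3) → bbox [-5.1,-6.9,-2.7] .. [33.5,31.7,0.5]
B = sphere(r=7) → bbox [-7,-7,-7] .. [7,7,7]
lo = A.lo+B.lo = [-5.1-7, -6.9-7, -2.7-7] = [-12.100,-13.900,-9.700]
hi = A.hi+B.hi = [33.5+7, 31.7+7, 0.5+7] = [40.500,38.700,7.500]
diag = √(52.6²+52.6²+17.2²) = √5829.36 = 76.350

min=[-12.100,-13.900,-9.700] max=[40.500,38.700,7.500] diag=76.350


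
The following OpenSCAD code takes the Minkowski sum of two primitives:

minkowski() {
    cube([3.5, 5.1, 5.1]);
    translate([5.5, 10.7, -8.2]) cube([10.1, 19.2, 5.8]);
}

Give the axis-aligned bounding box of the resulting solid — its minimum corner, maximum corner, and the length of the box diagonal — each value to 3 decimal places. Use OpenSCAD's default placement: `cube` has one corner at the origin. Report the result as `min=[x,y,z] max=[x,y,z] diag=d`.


A = translate([5.5, 10.7, -8.2]) cube([10.1, 19.2, 5.8]) → bbox [5.5,10.7,-8.2] .. [15.6,29.9,-2.4]
B = cube([3.5, 5.1, 5.1]) → bbox [0,0,0] .. [3.5,5.1,5.1]
lo = A.lo+B.lo = [5.5+0, 10.7+0, -8.2+0] = [5.500,10.700,-8.200]
hi = A.hi+B.hi = [15.6+3.5, 29.9+5.1, -2.4+5.1] = [19.100,35.000,2.700]
diag = √(13.6²+24.3²+10.9²) = √894.26 = 29.904

min=[5.500,10.700,-8.200] max=[19.100,35.000,2.700] diag=29.904


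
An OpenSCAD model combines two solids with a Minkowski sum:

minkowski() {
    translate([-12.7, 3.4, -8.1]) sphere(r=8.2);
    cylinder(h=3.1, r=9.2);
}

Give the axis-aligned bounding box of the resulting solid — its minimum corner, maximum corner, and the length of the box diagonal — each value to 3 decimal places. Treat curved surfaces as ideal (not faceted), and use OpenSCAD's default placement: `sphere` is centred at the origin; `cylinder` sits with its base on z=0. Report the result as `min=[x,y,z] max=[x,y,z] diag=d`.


min=[-30.100,-14.000,-16.300] max=[4.700,20.800,3.200] diag=52.937

A = translate([-12.7, 3.4, -8.1]) sphere(r=8.2) → bbox [-20.9,-4.8,-16.3] .. [-4.5,11.6,0.1]
B = cylinder(h=3.1, r=9.2) → bbox [-9.2,-9.2,0] .. [9.2,9.2,3.1]
lo = A.lo+B.lo = [-20.9-9.2, -4.8-9.2, -16.3+0] = [-30.100,-14.000,-16.300]
hi = A.hi+B.hi = [-4.5+9.2, 11.6+9.2, 0.1+3.1] = [4.700,20.800,3.200]
diag = √(34.8²+34.8²+19.5²) = √2802.33 = 52.937


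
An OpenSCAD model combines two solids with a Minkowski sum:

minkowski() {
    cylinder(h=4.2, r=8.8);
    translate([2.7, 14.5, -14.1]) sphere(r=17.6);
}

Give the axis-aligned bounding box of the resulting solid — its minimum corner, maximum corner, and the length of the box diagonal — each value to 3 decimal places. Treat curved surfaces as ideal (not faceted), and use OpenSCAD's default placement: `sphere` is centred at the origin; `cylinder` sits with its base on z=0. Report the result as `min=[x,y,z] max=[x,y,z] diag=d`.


min=[-23.700,-11.900,-31.700] max=[29.100,40.900,7.700] diag=84.428

A = translate([2.7, 14.5, -14.1]) sphere(r=17.6) → bbox [-14.9,-3.1,-31.7] .. [20.3,32.1,3.5]
B = cylinder(h=4.2, r=8.8) → bbox [-8.8,-8.8,0] .. [8.8,8.8,4.2]
lo = A.lo+B.lo = [-14.9-8.8, -3.1-8.8, -31.7+0] = [-23.700,-11.900,-31.700]
hi = A.hi+B.hi = [20.3+8.8, 32.1+8.8, 3.5+4.2] = [29.100,40.900,7.700]
diag = √(52.8²+52.8²+39.4²) = √7128.04 = 84.428


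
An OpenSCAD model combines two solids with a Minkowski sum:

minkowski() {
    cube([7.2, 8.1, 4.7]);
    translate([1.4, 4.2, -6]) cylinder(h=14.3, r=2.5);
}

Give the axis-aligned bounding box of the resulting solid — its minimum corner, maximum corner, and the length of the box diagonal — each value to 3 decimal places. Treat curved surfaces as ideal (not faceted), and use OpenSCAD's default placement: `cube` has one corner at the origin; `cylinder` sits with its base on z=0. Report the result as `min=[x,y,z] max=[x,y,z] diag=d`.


A = translate([1.4, 4.2, -6]) cylinder(h=14.3, r=2.5) → bbox [-1.1,1.7,-6] .. [3.9,6.7,8.3]
B = cube([7.2, 8.1, 4.7]) → bbox [0,0,0] .. [7.2,8.1,4.7]
lo = A.lo+B.lo = [-1.1+0, 1.7+0, -6+0] = [-1.100,1.700,-6.000]
hi = A.hi+B.hi = [3.9+7.2, 6.7+8.1, 8.3+4.7] = [11.100,14.800,13.000]
diag = √(12.2²+13.1²+19²) = √681.45 = 26.105

min=[-1.100,1.700,-6.000] max=[11.100,14.800,13.000] diag=26.105


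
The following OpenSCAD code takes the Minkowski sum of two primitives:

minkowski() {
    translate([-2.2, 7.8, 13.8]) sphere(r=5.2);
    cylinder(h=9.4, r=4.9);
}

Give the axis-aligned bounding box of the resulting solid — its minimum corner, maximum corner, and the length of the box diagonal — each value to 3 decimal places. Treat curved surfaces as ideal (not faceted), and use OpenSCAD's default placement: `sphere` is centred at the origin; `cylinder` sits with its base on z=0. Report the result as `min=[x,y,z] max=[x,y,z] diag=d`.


A = translate([-2.2, 7.8, 13.8]) sphere(r=5.2) → bbox [-7.4,2.6,8.6] .. [3,13,19]
B = cylinder(h=9.4, r=4.9) → bbox [-4.9,-4.9,0] .. [4.9,4.9,9.4]
lo = A.lo+B.lo = [-7.4-4.9, 2.6-4.9, 8.6+0] = [-12.300,-2.300,8.600]
hi = A.hi+B.hi = [3+4.9, 13+4.9, 19+9.4] = [7.900,17.900,28.400]
diag = √(20.2²+20.2²+19.8²) = √1208.12 = 34.758

min=[-12.300,-2.300,8.600] max=[7.900,17.900,28.400] diag=34.758


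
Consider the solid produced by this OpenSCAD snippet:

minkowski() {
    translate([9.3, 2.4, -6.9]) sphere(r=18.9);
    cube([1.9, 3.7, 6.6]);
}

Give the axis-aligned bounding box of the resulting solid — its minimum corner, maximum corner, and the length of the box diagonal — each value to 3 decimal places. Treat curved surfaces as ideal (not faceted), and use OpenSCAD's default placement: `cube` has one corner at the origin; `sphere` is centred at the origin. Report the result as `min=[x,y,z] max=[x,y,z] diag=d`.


A = translate([9.3, 2.4, -6.9]) sphere(r=18.9) → bbox [-9.6,-16.5,-25.8] .. [28.2,21.3,12]
B = cube([1.9, 3.7, 6.6]) → bbox [0,0,0] .. [1.9,3.7,6.6]
lo = A.lo+B.lo = [-9.6+0, -16.5+0, -25.8+0] = [-9.600,-16.500,-25.800]
hi = A.hi+B.hi = [28.2+1.9, 21.3+3.7, 12+6.6] = [30.100,25.000,18.600]
diag = √(39.7²+41.5²+44.4²) = √5269.7 = 72.593

min=[-9.600,-16.500,-25.800] max=[30.100,25.000,18.600] diag=72.593


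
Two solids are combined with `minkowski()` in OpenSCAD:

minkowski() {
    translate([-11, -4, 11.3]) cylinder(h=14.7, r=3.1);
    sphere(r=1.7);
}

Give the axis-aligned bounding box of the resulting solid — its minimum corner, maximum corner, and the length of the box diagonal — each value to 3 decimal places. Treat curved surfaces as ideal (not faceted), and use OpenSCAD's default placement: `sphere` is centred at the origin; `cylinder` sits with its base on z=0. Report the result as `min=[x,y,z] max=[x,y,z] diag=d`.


A = translate([-11, -4, 11.3]) cylinder(h=14.7, r=3.1) → bbox [-14.1,-7.1,11.3] .. [-7.9,-0.9,26]
B = sphere(r=1.7) → bbox [-1.7,-1.7,-1.7] .. [1.7,1.7,1.7]
lo = A.lo+B.lo = [-14.1-1.7, -7.1-1.7, 11.3-1.7] = [-15.800,-8.800,9.600]
hi = A.hi+B.hi = [-7.9+1.7, -0.9+1.7, 26+1.7] = [-6.200,0.800,27.700]
diag = √(9.6²+9.6²+18.1²) = √511.93 = 22.626

min=[-15.800,-8.800,9.600] max=[-6.200,0.800,27.700] diag=22.626


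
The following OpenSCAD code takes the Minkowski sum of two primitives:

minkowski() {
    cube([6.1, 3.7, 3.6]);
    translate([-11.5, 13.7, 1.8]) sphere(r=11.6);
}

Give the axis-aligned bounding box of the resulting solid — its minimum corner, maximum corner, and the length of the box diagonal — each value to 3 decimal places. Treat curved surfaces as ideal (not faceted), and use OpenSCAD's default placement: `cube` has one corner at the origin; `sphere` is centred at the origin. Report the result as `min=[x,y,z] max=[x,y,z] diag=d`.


min=[-23.100,2.100,-9.800] max=[6.200,29.000,17.000] diag=47.962

A = translate([-11.5, 13.7, 1.8]) sphere(r=11.6) → bbox [-23.1,2.1,-9.8] .. [0.1,25.3,13.4]
B = cube([6.1, 3.7, 3.6]) → bbox [0,0,0] .. [6.1,3.7,3.6]
lo = A.lo+B.lo = [-23.1+0, 2.1+0, -9.8+0] = [-23.100,2.100,-9.800]
hi = A.hi+B.hi = [0.1+6.1, 25.3+3.7, 13.4+3.6] = [6.200,29.000,17.000]
diag = √(29.3²+26.9²+26.8²) = √2300.34 = 47.962


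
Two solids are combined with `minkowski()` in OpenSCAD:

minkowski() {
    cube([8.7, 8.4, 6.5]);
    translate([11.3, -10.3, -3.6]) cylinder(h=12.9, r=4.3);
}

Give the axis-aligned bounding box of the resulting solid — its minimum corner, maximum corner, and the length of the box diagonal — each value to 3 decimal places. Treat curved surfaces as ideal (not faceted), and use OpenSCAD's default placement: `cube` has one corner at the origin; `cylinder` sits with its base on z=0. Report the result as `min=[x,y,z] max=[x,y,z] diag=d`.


A = translate([11.3, -10.3, -3.6]) cylinder(h=12.9, r=4.3) → bbox [7,-14.6,-3.6] .. [15.6,-6,9.3]
B = cube([8.7, 8.4, 6.5]) → bbox [0,0,0] .. [8.7,8.4,6.5]
lo = A.lo+B.lo = [7+0, -14.6+0, -3.6+0] = [7.000,-14.600,-3.600]
hi = A.hi+B.hi = [15.6+8.7, -6+8.4, 9.3+6.5] = [24.300,2.400,15.800]
diag = √(17.3²+17²+19.4²) = √964.65 = 31.059

min=[7.000,-14.600,-3.600] max=[24.300,2.400,15.800] diag=31.059


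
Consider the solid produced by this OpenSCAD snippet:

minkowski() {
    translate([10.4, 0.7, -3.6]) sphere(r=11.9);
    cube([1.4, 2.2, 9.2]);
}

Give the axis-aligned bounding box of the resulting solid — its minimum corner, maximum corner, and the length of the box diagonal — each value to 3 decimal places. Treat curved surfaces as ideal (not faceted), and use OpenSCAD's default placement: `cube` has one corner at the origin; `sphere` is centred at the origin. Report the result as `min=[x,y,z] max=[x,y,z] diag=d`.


min=[-1.500,-11.200,-15.500] max=[23.700,14.800,17.500] diag=48.990

A = translate([10.4, 0.7, -3.6]) sphere(r=11.9) → bbox [-1.5,-11.2,-15.5] .. [22.3,12.6,8.3]
B = cube([1.4, 2.2, 9.2]) → bbox [0,0,0] .. [1.4,2.2,9.2]
lo = A.lo+B.lo = [-1.5+0, -11.2+0, -15.5+0] = [-1.500,-11.200,-15.500]
hi = A.hi+B.hi = [22.3+1.4, 12.6+2.2, 8.3+9.2] = [23.700,14.800,17.500]
diag = √(25.2²+26²+33²) = √2400.04 = 48.990


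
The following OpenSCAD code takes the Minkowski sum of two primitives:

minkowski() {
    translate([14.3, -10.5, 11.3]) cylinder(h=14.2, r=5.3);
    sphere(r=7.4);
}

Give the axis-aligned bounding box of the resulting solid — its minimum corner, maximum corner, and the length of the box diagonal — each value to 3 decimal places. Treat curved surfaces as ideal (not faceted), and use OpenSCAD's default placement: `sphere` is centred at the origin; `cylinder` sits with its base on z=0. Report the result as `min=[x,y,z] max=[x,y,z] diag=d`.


A = translate([14.3, -10.5, 11.3]) cylinder(h=14.2, r=5.3) → bbox [9,-15.8,11.3] .. [19.6,-5.2,25.5]
B = sphere(r=7.4) → bbox [-7.4,-7.4,-7.4] .. [7.4,7.4,7.4]
lo = A.lo+B.lo = [9-7.4, -15.8-7.4, 11.3-7.4] = [1.600,-23.200,3.900]
hi = A.hi+B.hi = [19.6+7.4, -5.2+7.4, 25.5+7.4] = [27.000,2.200,32.900]
diag = √(25.4²+25.4²+29²) = √2131.32 = 46.166

min=[1.600,-23.200,3.900] max=[27.000,2.200,32.900] diag=46.166


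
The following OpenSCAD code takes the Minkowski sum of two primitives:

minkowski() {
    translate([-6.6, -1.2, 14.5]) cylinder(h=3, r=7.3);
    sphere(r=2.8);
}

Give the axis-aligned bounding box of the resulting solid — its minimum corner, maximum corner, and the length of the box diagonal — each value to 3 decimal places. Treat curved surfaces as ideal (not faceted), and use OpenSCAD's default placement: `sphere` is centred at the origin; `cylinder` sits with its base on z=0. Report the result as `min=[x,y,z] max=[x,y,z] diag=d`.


A = translate([-6.6, -1.2, 14.5]) cylinder(h=3, r=7.3) → bbox [-13.9,-8.5,14.5] .. [0.7,6.1,17.5]
B = sphere(r=2.8) → bbox [-2.8,-2.8,-2.8] .. [2.8,2.8,2.8]
lo = A.lo+B.lo = [-13.9-2.8, -8.5-2.8, 14.5-2.8] = [-16.700,-11.300,11.700]
hi = A.hi+B.hi = [0.7+2.8, 6.1+2.8, 17.5+2.8] = [3.500,8.900,20.300]
diag = √(20.2²+20.2²+8.6²) = √890.04 = 29.834

min=[-16.700,-11.300,11.700] max=[3.500,8.900,20.300] diag=29.834


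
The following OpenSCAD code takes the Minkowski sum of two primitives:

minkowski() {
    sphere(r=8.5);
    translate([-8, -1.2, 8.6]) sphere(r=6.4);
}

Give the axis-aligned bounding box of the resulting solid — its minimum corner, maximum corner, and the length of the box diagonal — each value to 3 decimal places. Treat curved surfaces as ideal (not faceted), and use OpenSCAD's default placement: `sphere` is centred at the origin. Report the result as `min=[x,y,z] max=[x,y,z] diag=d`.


A = translate([-8, -1.2, 8.6]) sphere(r=6.4) → bbox [-14.4,-7.6,2.2] .. [-1.6,5.2,15]
B = sphere(r=8.5) → bbox [-8.5,-8.5,-8.5] .. [8.5,8.5,8.5]
lo = A.lo+B.lo = [-14.4-8.5, -7.6-8.5, 2.2-8.5] = [-22.900,-16.100,-6.300]
hi = A.hi+B.hi = [-1.6+8.5, 5.2+8.5, 15+8.5] = [6.900,13.700,23.500]
diag = √(29.8²+29.8²+29.8²) = √2664.12 = 51.615

min=[-22.900,-16.100,-6.300] max=[6.900,13.700,23.500] diag=51.615


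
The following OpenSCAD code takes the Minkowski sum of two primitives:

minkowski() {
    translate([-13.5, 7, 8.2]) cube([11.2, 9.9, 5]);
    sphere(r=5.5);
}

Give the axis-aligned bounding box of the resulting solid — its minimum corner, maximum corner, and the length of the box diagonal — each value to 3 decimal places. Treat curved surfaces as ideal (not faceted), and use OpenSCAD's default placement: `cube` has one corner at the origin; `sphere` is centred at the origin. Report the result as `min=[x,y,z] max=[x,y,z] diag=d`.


min=[-19.000,1.500,2.700] max=[3.200,22.400,18.700] diag=34.433

A = translate([-13.5, 7, 8.2]) cube([11.2, 9.9, 5]) → bbox [-13.5,7,8.2] .. [-2.3,16.9,13.2]
B = sphere(r=5.5) → bbox [-5.5,-5.5,-5.5] .. [5.5,5.5,5.5]
lo = A.lo+B.lo = [-13.5-5.5, 7-5.5, 8.2-5.5] = [-19.000,1.500,2.700]
hi = A.hi+B.hi = [-2.3+5.5, 16.9+5.5, 13.2+5.5] = [3.200,22.400,18.700]
diag = √(22.2²+20.9²+16²) = √1185.65 = 34.433


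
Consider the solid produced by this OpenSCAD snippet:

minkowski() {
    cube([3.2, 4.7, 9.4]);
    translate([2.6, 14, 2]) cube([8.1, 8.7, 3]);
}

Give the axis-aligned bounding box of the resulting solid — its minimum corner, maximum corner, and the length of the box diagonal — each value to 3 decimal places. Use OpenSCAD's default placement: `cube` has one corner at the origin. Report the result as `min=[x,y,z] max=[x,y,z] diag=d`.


min=[2.600,14.000,2.000] max=[13.900,27.400,14.400] diag=21.471

A = translate([2.6, 14, 2]) cube([8.1, 8.7, 3]) → bbox [2.6,14,2] .. [10.7,22.7,5]
B = cube([3.2, 4.7, 9.4]) → bbox [0,0,0] .. [3.2,4.7,9.4]
lo = A.lo+B.lo = [2.6+0, 14+0, 2+0] = [2.600,14.000,2.000]
hi = A.hi+B.hi = [10.7+3.2, 22.7+4.7, 5+9.4] = [13.900,27.400,14.400]
diag = √(11.3²+13.4²+12.4²) = √461.01 = 21.471


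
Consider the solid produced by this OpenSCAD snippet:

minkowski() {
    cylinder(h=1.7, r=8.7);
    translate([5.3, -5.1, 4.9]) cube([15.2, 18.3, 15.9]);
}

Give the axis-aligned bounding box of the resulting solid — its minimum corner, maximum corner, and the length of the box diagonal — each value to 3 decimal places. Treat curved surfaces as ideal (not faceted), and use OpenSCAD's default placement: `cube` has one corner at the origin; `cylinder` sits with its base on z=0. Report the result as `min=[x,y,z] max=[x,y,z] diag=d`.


A = translate([5.3, -5.1, 4.9]) cube([15.2, 18.3, 15.9]) → bbox [5.3,-5.1,4.9] .. [20.5,13.2,20.8]
B = cylinder(h=1.7, r=8.7) → bbox [-8.7,-8.7,0] .. [8.7,8.7,1.7]
lo = A.lo+B.lo = [5.3-8.7, -5.1-8.7, 4.9+0] = [-3.400,-13.800,4.900]
hi = A.hi+B.hi = [20.5+8.7, 13.2+8.7, 20.8+1.7] = [29.200,21.900,22.500]
diag = √(32.6²+35.7²+17.6²) = √2647.01 = 51.449

min=[-3.400,-13.800,4.900] max=[29.200,21.900,22.500] diag=51.449


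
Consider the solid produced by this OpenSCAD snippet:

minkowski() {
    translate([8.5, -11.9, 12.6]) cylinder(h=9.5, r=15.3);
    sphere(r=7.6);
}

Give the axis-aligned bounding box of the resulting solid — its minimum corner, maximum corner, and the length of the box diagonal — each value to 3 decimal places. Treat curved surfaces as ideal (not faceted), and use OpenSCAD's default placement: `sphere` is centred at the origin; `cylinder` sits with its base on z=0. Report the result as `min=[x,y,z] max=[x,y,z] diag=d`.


min=[-14.400,-34.800,5.000] max=[31.400,11.000,29.700] diag=69.321

A = translate([8.5, -11.9, 12.6]) cylinder(h=9.5, r=15.3) → bbox [-6.8,-27.2,12.6] .. [23.8,3.4,22.1]
B = sphere(r=7.6) → bbox [-7.6,-7.6,-7.6] .. [7.6,7.6,7.6]
lo = A.lo+B.lo = [-6.8-7.6, -27.2-7.6, 12.6-7.6] = [-14.400,-34.800,5.000]
hi = A.hi+B.hi = [23.8+7.6, 3.4+7.6, 22.1+7.6] = [31.400,11.000,29.700]
diag = √(45.8²+45.8²+24.7²) = √4805.37 = 69.321


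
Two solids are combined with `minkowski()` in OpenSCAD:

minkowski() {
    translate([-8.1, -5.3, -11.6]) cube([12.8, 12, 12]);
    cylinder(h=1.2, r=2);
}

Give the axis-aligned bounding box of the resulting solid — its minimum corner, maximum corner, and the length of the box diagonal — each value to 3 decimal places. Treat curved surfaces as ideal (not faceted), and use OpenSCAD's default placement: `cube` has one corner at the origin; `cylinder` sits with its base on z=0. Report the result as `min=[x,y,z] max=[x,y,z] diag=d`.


A = translate([-8.1, -5.3, -11.6]) cube([12.8, 12, 12]) → bbox [-8.1,-5.3,-11.6] .. [4.7,6.7,0.4]
B = cylinder(h=1.2, r=2) → bbox [-2,-2,0] .. [2,2,1.2]
lo = A.lo+B.lo = [-8.1-2, -5.3-2, -11.6+0] = [-10.100,-7.300,-11.600]
hi = A.hi+B.hi = [4.7+2, 6.7+2, 0.4+1.2] = [6.700,8.700,1.600]
diag = √(16.8²+16²+13.2²) = √712.48 = 26.692

min=[-10.100,-7.300,-11.600] max=[6.700,8.700,1.600] diag=26.692


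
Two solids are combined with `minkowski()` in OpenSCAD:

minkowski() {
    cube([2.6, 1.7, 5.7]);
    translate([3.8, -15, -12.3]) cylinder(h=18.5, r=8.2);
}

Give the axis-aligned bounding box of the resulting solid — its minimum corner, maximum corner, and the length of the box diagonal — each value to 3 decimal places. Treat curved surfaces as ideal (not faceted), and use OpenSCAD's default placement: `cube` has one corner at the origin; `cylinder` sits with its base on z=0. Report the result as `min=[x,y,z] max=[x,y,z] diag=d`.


min=[-4.400,-23.200,-12.300] max=[14.600,-5.100,11.900] diag=35.697

A = translate([3.8, -15, -12.3]) cylinder(h=18.5, r=8.2) → bbox [-4.4,-23.2,-12.3] .. [12,-6.8,6.2]
B = cube([2.6, 1.7, 5.7]) → bbox [0,0,0] .. [2.6,1.7,5.7]
lo = A.lo+B.lo = [-4.4+0, -23.2+0, -12.3+0] = [-4.400,-23.200,-12.300]
hi = A.hi+B.hi = [12+2.6, -6.8+1.7, 6.2+5.7] = [14.600,-5.100,11.900]
diag = √(19²+18.1²+24.2²) = √1274.25 = 35.697


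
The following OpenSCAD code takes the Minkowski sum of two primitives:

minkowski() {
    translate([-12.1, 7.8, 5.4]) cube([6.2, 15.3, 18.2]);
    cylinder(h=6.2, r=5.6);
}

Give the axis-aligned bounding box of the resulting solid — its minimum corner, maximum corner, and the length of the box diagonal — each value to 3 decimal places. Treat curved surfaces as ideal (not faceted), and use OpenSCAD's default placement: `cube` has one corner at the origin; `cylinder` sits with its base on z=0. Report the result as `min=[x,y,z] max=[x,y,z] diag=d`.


min=[-17.700,2.200,5.400] max=[-0.300,28.700,29.800] diag=40.005

A = translate([-12.1, 7.8, 5.4]) cube([6.2, 15.3, 18.2]) → bbox [-12.1,7.8,5.4] .. [-5.9,23.1,23.6]
B = cylinder(h=6.2, r=5.6) → bbox [-5.6,-5.6,0] .. [5.6,5.6,6.2]
lo = A.lo+B.lo = [-12.1-5.6, 7.8-5.6, 5.4+0] = [-17.700,2.200,5.400]
hi = A.hi+B.hi = [-5.9+5.6, 23.1+5.6, 23.6+6.2] = [-0.300,28.700,29.800]
diag = √(17.4²+26.5²+24.4²) = √1600.37 = 40.005


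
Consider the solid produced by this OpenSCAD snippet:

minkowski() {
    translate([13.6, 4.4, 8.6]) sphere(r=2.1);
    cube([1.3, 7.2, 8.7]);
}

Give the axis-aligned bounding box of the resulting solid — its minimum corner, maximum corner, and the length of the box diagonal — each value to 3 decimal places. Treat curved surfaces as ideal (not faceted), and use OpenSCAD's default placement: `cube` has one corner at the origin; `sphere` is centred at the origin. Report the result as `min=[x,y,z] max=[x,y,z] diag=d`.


A = translate([13.6, 4.4, 8.6]) sphere(r=2.1) → bbox [11.5,2.3,6.5] .. [15.7,6.5,10.7]
B = cube([1.3, 7.2, 8.7]) → bbox [0,0,0] .. [1.3,7.2,8.7]
lo = A.lo+B.lo = [11.5+0, 2.3+0, 6.5+0] = [11.500,2.300,6.500]
hi = A.hi+B.hi = [15.7+1.3, 6.5+7.2, 10.7+8.7] = [17.000,13.700,19.400]
diag = √(5.5²+11.4²+12.9²) = √326.62 = 18.073

min=[11.500,2.300,6.500] max=[17.000,13.700,19.400] diag=18.073


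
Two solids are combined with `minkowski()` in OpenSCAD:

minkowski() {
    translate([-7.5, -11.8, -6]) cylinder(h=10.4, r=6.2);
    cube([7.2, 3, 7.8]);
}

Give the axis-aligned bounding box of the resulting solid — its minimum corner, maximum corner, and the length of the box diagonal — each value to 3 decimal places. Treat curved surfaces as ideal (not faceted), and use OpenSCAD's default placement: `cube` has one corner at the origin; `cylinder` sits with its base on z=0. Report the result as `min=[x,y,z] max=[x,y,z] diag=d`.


min=[-13.700,-18.000,-6.000] max=[5.900,-2.600,12.200] diag=30.864

A = translate([-7.5, -11.8, -6]) cylinder(h=10.4, r=6.2) → bbox [-13.7,-18,-6] .. [-1.3,-5.6,4.4]
B = cube([7.2, 3, 7.8]) → bbox [0,0,0] .. [7.2,3,7.8]
lo = A.lo+B.lo = [-13.7+0, -18+0, -6+0] = [-13.700,-18.000,-6.000]
hi = A.hi+B.hi = [-1.3+7.2, -5.6+3, 4.4+7.8] = [5.900,-2.600,12.200]
diag = √(19.6²+15.4²+18.2²) = √952.56 = 30.864


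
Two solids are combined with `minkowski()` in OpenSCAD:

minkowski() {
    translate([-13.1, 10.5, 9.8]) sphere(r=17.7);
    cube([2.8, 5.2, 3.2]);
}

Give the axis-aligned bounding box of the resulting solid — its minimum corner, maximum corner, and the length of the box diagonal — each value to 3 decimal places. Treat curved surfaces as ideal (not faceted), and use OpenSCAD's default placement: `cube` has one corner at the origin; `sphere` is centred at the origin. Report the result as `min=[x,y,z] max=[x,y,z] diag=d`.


A = translate([-13.1, 10.5, 9.8]) sphere(r=17.7) → bbox [-30.8,-7.2,-7.9] .. [4.6,28.2,27.5]
B = cube([2.8, 5.2, 3.2]) → bbox [0,0,0] .. [2.8,5.2,3.2]
lo = A.lo+B.lo = [-30.8+0, -7.2+0, -7.9+0] = [-30.800,-7.200,-7.900]
hi = A.hi+B.hi = [4.6+2.8, 28.2+5.2, 27.5+3.2] = [7.400,33.400,30.700]
diag = √(38.2²+40.6²+38.6²) = √4597.56 = 67.805

min=[-30.800,-7.200,-7.900] max=[7.400,33.400,30.700] diag=67.805


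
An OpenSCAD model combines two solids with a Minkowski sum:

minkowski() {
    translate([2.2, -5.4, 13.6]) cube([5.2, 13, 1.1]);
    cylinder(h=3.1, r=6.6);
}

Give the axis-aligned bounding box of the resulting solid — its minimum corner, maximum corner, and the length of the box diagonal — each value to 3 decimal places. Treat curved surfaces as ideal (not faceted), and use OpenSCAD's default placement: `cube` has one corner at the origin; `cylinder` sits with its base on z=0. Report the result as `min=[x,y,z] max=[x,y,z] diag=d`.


A = translate([2.2, -5.4, 13.6]) cube([5.2, 13, 1.1]) → bbox [2.2,-5.4,13.6] .. [7.4,7.6,14.7]
B = cylinder(h=3.1, r=6.6) → bbox [-6.6,-6.6,0] .. [6.6,6.6,3.1]
lo = A.lo+B.lo = [2.2-6.6, -5.4-6.6, 13.6+0] = [-4.400,-12.000,13.600]
hi = A.hi+B.hi = [7.4+6.6, 7.6+6.6, 14.7+3.1] = [14.000,14.200,17.800]
diag = √(18.4²+26.2²+4.2²) = √1042.64 = 32.290

min=[-4.400,-12.000,13.600] max=[14.000,14.200,17.800] diag=32.290


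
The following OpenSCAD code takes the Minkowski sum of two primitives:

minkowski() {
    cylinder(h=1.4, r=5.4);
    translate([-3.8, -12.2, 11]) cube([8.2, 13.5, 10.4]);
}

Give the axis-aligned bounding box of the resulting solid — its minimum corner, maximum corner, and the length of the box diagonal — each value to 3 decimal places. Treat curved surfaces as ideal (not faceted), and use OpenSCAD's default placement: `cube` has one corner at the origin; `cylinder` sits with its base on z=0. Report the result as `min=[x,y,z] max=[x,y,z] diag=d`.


min=[-9.200,-17.600,11.000] max=[9.800,6.700,22.800] diag=33.026

A = translate([-3.8, -12.2, 11]) cube([8.2, 13.5, 10.4]) → bbox [-3.8,-12.2,11] .. [4.4,1.3,21.4]
B = cylinder(h=1.4, r=5.4) → bbox [-5.4,-5.4,0] .. [5.4,5.4,1.4]
lo = A.lo+B.lo = [-3.8-5.4, -12.2-5.4, 11+0] = [-9.200,-17.600,11.000]
hi = A.hi+B.hi = [4.4+5.4, 1.3+5.4, 21.4+1.4] = [9.800,6.700,22.800]
diag = √(19²+24.3²+11.8²) = √1090.73 = 33.026


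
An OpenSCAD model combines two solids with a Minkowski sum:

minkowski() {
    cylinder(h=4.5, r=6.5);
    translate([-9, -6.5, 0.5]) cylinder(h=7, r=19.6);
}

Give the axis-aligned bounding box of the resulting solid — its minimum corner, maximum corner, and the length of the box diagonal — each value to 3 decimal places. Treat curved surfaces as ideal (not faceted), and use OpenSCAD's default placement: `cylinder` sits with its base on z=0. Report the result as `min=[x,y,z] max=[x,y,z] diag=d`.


A = translate([-9, -6.5, 0.5]) cylinder(h=7, r=19.6) → bbox [-28.6,-26.1,0.5] .. [10.6,13.1,7.5]
B = cylinder(h=4.5, r=6.5) → bbox [-6.5,-6.5,0] .. [6.5,6.5,4.5]
lo = A.lo+B.lo = [-28.6-6.5, -26.1-6.5, 0.5+0] = [-35.100,-32.600,0.500]
hi = A.hi+B.hi = [10.6+6.5, 13.1+6.5, 7.5+4.5] = [17.100,19.600,12.000]
diag = √(52.2²+52.2²+11.5²) = √5581.93 = 74.712

min=[-35.100,-32.600,0.500] max=[17.100,19.600,12.000] diag=74.712


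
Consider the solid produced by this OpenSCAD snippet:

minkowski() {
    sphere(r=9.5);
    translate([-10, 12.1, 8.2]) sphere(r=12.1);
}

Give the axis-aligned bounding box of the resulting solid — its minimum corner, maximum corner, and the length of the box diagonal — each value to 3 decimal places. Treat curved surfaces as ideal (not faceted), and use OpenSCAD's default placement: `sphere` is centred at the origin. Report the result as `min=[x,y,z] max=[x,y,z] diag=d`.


A = translate([-10, 12.1, 8.2]) sphere(r=12.1) → bbox [-22.1,0,-3.9] .. [2.1,24.2,20.3]
B = sphere(r=9.5) → bbox [-9.5,-9.5,-9.5] .. [9.5,9.5,9.5]
lo = A.lo+B.lo = [-22.1-9.5, 0-9.5, -3.9-9.5] = [-31.600,-9.500,-13.400]
hi = A.hi+B.hi = [2.1+9.5, 24.2+9.5, 20.3+9.5] = [11.600,33.700,29.800]
diag = √(43.2²+43.2²+43.2²) = √5598.72 = 74.825

min=[-31.600,-9.500,-13.400] max=[11.600,33.700,29.800] diag=74.825


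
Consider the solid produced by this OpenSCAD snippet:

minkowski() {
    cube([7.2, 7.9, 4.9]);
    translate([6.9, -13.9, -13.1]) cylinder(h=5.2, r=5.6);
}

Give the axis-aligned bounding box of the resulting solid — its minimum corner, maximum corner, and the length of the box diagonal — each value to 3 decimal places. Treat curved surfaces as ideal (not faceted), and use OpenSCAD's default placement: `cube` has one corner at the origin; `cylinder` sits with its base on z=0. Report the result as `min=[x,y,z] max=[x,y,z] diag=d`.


min=[1.300,-19.500,-13.100] max=[19.700,-0.400,-3.000] diag=28.379

A = translate([6.9, -13.9, -13.1]) cylinder(h=5.2, r=5.6) → bbox [1.3,-19.5,-13.1] .. [12.5,-8.3,-7.9]
B = cube([7.2, 7.9, 4.9]) → bbox [0,0,0] .. [7.2,7.9,4.9]
lo = A.lo+B.lo = [1.3+0, -19.5+0, -13.1+0] = [1.300,-19.500,-13.100]
hi = A.hi+B.hi = [12.5+7.2, -8.3+7.9, -7.9+4.9] = [19.700,-0.400,-3.000]
diag = √(18.4²+19.1²+10.1²) = √805.38 = 28.379


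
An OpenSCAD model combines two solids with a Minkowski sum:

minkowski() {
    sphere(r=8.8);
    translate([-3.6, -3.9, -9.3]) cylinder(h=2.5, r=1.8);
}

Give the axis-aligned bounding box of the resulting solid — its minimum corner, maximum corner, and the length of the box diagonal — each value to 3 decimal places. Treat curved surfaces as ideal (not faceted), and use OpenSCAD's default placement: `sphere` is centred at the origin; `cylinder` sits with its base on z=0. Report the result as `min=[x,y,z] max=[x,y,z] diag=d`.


A = translate([-3.6, -3.9, -9.3]) cylinder(h=2.5, r=1.8) → bbox [-5.4,-5.7,-9.3] .. [-1.8,-2.1,-6.8]
B = sphere(r=8.8) → bbox [-8.8,-8.8,-8.8] .. [8.8,8.8,8.8]
lo = A.lo+B.lo = [-5.4-8.8, -5.7-8.8, -9.3-8.8] = [-14.200,-14.500,-18.100]
hi = A.hi+B.hi = [-1.8+8.8, -2.1+8.8, -6.8+8.8] = [7.000,6.700,2.000]
diag = √(21.2²+21.2²+20.1²) = √1302.89 = 36.096

min=[-14.200,-14.500,-18.100] max=[7.000,6.700,2.000] diag=36.096


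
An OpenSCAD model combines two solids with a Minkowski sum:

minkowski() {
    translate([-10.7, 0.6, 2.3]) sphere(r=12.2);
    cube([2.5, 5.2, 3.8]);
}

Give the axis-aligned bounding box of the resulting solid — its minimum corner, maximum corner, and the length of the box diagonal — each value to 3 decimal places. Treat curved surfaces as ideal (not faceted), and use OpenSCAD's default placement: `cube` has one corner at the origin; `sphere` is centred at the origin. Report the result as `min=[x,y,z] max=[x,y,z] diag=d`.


min=[-22.900,-11.600,-9.900] max=[4.000,18.000,18.300] diag=48.939

A = translate([-10.7, 0.6, 2.3]) sphere(r=12.2) → bbox [-22.9,-11.6,-9.9] .. [1.5,12.8,14.5]
B = cube([2.5, 5.2, 3.8]) → bbox [0,0,0] .. [2.5,5.2,3.8]
lo = A.lo+B.lo = [-22.9+0, -11.6+0, -9.9+0] = [-22.900,-11.600,-9.900]
hi = A.hi+B.hi = [1.5+2.5, 12.8+5.2, 14.5+3.8] = [4.000,18.000,18.300]
diag = √(26.9²+29.6²+28.2²) = √2395.01 = 48.939


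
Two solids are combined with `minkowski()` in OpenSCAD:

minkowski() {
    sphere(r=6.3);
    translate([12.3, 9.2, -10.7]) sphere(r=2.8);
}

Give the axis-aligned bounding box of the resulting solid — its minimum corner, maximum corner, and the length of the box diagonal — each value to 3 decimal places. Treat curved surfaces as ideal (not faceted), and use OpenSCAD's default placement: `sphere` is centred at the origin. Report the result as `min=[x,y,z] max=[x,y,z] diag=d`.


min=[3.200,0.100,-19.800] max=[21.400,18.300,-1.600] diag=31.523

A = translate([12.3, 9.2, -10.7]) sphere(r=2.8) → bbox [9.5,6.4,-13.5] .. [15.1,12,-7.9]
B = sphere(r=6.3) → bbox [-6.3,-6.3,-6.3] .. [6.3,6.3,6.3]
lo = A.lo+B.lo = [9.5-6.3, 6.4-6.3, -13.5-6.3] = [3.200,0.100,-19.800]
hi = A.hi+B.hi = [15.1+6.3, 12+6.3, -7.9+6.3] = [21.400,18.300,-1.600]
diag = √(18.2²+18.2²+18.2²) = √993.72 = 31.523


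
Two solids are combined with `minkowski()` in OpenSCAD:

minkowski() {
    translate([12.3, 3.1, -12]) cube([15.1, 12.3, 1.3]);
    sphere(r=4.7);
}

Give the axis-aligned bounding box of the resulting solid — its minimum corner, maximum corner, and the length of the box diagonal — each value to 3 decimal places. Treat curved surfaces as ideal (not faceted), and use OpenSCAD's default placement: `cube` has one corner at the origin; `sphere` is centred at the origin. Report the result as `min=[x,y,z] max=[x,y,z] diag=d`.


min=[7.600,-1.600,-16.700] max=[32.100,20.100,-6.000] diag=34.433

A = translate([12.3, 3.1, -12]) cube([15.1, 12.3, 1.3]) → bbox [12.3,3.1,-12] .. [27.4,15.4,-10.7]
B = sphere(r=4.7) → bbox [-4.7,-4.7,-4.7] .. [4.7,4.7,4.7]
lo = A.lo+B.lo = [12.3-4.7, 3.1-4.7, -12-4.7] = [7.600,-1.600,-16.700]
hi = A.hi+B.hi = [27.4+4.7, 15.4+4.7, -10.7+4.7] = [32.100,20.100,-6.000]
diag = √(24.5²+21.7²+10.7²) = √1185.63 = 34.433


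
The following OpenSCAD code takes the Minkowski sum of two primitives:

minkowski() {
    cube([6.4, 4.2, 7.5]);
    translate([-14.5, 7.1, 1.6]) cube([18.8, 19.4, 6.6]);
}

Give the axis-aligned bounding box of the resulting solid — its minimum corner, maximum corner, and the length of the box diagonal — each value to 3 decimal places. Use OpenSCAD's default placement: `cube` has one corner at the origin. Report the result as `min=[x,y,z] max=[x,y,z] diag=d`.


A = translate([-14.5, 7.1, 1.6]) cube([18.8, 19.4, 6.6]) → bbox [-14.5,7.1,1.6] .. [4.3,26.5,8.2]
B = cube([6.4, 4.2, 7.5]) → bbox [0,0,0] .. [6.4,4.2,7.5]
lo = A.lo+B.lo = [-14.5+0, 7.1+0, 1.6+0] = [-14.500,7.100,1.600]
hi = A.hi+B.hi = [4.3+6.4, 26.5+4.2, 8.2+7.5] = [10.700,30.700,15.700]
diag = √(25.2²+23.6²+14.1²) = √1390.81 = 37.294

min=[-14.500,7.100,1.600] max=[10.700,30.700,15.700] diag=37.294


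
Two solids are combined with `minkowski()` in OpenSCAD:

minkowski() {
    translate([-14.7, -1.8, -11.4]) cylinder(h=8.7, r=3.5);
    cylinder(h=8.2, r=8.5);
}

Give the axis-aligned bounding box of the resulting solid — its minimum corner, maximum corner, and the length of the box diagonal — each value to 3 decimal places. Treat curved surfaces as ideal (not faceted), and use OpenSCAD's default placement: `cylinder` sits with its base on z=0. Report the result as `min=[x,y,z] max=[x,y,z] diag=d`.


min=[-26.700,-13.800,-11.400] max=[-2.700,10.200,5.500] diag=37.916

A = translate([-14.7, -1.8, -11.4]) cylinder(h=8.7, r=3.5) → bbox [-18.2,-5.3,-11.4] .. [-11.2,1.7,-2.7]
B = cylinder(h=8.2, r=8.5) → bbox [-8.5,-8.5,0] .. [8.5,8.5,8.2]
lo = A.lo+B.lo = [-18.2-8.5, -5.3-8.5, -11.4+0] = [-26.700,-13.800,-11.400]
hi = A.hi+B.hi = [-11.2+8.5, 1.7+8.5, -2.7+8.2] = [-2.700,10.200,5.500]
diag = √(24²+24²+16.9²) = √1437.61 = 37.916


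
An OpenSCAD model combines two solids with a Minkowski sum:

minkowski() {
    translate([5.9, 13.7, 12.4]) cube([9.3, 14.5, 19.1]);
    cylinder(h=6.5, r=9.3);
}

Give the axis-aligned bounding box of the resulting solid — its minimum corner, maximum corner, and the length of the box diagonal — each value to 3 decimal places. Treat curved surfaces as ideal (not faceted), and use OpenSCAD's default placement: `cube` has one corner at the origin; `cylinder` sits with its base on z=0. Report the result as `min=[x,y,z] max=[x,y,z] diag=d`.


min=[-3.400,4.400,12.400] max=[24.500,37.500,38.000] diag=50.293

A = translate([5.9, 13.7, 12.4]) cube([9.3, 14.5, 19.1]) → bbox [5.9,13.7,12.4] .. [15.2,28.2,31.5]
B = cylinder(h=6.5, r=9.3) → bbox [-9.3,-9.3,0] .. [9.3,9.3,6.5]
lo = A.lo+B.lo = [5.9-9.3, 13.7-9.3, 12.4+0] = [-3.400,4.400,12.400]
hi = A.hi+B.hi = [15.2+9.3, 28.2+9.3, 31.5+6.5] = [24.500,37.500,38.000]
diag = √(27.9²+33.1²+25.6²) = √2529.38 = 50.293


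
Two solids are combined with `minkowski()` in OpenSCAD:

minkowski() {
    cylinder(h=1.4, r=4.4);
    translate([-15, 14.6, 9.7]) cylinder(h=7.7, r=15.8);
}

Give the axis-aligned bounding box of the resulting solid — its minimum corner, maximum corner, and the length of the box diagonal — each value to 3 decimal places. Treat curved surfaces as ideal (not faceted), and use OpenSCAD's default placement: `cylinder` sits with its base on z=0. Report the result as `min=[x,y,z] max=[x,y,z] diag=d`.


A = translate([-15, 14.6, 9.7]) cylinder(h=7.7, r=15.8) → bbox [-30.8,-1.2,9.7] .. [0.8,30.4,17.4]
B = cylinder(h=1.4, r=4.4) → bbox [-4.4,-4.4,0] .. [4.4,4.4,1.4]
lo = A.lo+B.lo = [-30.8-4.4, -1.2-4.4, 9.7+0] = [-35.200,-5.600,9.700]
hi = A.hi+B.hi = [0.8+4.4, 30.4+4.4, 17.4+1.4] = [5.200,34.800,18.800]
diag = √(40.4²+40.4²+9.1²) = √3347.13 = 57.854

min=[-35.200,-5.600,9.700] max=[5.200,34.800,18.800] diag=57.854
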